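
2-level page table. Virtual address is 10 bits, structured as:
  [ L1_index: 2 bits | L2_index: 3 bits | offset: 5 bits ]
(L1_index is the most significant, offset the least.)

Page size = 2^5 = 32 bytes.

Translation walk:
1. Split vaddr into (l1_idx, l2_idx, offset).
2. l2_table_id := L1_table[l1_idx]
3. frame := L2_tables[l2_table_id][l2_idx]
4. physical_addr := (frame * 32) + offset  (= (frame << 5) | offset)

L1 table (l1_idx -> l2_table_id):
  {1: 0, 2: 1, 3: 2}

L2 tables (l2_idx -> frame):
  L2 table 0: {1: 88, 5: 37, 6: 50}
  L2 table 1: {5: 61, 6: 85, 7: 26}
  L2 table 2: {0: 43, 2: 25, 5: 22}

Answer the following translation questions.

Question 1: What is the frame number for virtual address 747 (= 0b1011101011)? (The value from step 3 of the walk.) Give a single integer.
vaddr = 747: l1_idx=2, l2_idx=7
L1[2] = 1; L2[1][7] = 26

Answer: 26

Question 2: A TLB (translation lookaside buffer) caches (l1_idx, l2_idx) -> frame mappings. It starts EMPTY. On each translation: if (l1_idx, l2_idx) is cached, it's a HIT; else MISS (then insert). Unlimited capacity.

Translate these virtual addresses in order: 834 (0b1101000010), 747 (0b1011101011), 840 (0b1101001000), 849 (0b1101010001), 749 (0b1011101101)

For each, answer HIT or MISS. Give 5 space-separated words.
Answer: MISS MISS HIT HIT HIT

Derivation:
vaddr=834: (3,2) not in TLB -> MISS, insert
vaddr=747: (2,7) not in TLB -> MISS, insert
vaddr=840: (3,2) in TLB -> HIT
vaddr=849: (3,2) in TLB -> HIT
vaddr=749: (2,7) in TLB -> HIT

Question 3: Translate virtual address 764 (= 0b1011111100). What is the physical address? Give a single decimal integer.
Answer: 860

Derivation:
vaddr = 764 = 0b1011111100
Split: l1_idx=2, l2_idx=7, offset=28
L1[2] = 1
L2[1][7] = 26
paddr = 26 * 32 + 28 = 860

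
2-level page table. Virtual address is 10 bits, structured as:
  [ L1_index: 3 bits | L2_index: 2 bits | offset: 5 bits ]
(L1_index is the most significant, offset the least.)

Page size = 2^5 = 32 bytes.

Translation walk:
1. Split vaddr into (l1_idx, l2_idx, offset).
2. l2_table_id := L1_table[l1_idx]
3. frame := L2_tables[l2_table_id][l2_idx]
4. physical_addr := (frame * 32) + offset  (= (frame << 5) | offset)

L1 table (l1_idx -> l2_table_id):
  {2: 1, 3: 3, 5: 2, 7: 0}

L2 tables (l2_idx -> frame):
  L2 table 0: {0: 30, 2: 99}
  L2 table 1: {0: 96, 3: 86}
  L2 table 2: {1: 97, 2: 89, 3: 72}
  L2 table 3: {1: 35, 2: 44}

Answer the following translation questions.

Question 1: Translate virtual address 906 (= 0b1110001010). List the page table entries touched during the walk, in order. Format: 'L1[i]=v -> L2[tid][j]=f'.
vaddr = 906 = 0b1110001010
Split: l1_idx=7, l2_idx=0, offset=10

Answer: L1[7]=0 -> L2[0][0]=30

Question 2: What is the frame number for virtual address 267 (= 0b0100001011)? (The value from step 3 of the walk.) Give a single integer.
vaddr = 267: l1_idx=2, l2_idx=0
L1[2] = 1; L2[1][0] = 96

Answer: 96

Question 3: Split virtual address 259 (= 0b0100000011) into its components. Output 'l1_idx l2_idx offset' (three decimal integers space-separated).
Answer: 2 0 3

Derivation:
vaddr = 259 = 0b0100000011
  top 3 bits -> l1_idx = 2
  next 2 bits -> l2_idx = 0
  bottom 5 bits -> offset = 3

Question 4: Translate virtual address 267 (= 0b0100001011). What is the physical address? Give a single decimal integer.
vaddr = 267 = 0b0100001011
Split: l1_idx=2, l2_idx=0, offset=11
L1[2] = 1
L2[1][0] = 96
paddr = 96 * 32 + 11 = 3083

Answer: 3083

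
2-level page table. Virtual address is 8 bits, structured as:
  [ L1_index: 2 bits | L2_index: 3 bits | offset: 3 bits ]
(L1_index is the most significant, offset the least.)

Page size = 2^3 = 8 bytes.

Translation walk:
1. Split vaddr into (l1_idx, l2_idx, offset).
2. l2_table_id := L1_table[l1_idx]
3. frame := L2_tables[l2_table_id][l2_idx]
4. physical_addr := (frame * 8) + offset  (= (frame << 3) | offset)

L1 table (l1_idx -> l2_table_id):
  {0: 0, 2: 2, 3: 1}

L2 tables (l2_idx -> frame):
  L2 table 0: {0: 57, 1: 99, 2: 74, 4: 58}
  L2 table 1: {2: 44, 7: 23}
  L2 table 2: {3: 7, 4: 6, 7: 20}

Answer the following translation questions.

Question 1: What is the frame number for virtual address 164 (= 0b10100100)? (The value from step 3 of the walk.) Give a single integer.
vaddr = 164: l1_idx=2, l2_idx=4
L1[2] = 2; L2[2][4] = 6

Answer: 6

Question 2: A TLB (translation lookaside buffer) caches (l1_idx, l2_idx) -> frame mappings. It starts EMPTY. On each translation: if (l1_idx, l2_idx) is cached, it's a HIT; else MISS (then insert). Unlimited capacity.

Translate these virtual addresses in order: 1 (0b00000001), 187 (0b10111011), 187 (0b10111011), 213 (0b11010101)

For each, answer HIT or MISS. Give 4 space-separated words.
Answer: MISS MISS HIT MISS

Derivation:
vaddr=1: (0,0) not in TLB -> MISS, insert
vaddr=187: (2,7) not in TLB -> MISS, insert
vaddr=187: (2,7) in TLB -> HIT
vaddr=213: (3,2) not in TLB -> MISS, insert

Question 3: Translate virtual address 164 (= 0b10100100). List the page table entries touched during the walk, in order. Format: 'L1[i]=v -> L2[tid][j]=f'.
vaddr = 164 = 0b10100100
Split: l1_idx=2, l2_idx=4, offset=4

Answer: L1[2]=2 -> L2[2][4]=6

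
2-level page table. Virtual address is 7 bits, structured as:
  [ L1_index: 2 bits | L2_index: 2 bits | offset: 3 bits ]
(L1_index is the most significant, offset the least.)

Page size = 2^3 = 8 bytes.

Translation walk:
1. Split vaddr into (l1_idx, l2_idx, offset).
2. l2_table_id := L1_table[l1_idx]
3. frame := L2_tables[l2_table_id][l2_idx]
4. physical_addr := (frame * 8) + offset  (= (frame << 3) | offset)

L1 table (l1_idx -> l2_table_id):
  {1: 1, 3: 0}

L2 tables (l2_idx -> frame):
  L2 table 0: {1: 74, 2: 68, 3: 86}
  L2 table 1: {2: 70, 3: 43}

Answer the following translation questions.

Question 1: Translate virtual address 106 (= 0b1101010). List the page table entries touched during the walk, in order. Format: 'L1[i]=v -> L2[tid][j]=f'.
Answer: L1[3]=0 -> L2[0][1]=74

Derivation:
vaddr = 106 = 0b1101010
Split: l1_idx=3, l2_idx=1, offset=2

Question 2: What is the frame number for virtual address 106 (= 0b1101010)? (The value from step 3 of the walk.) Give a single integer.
vaddr = 106: l1_idx=3, l2_idx=1
L1[3] = 0; L2[0][1] = 74

Answer: 74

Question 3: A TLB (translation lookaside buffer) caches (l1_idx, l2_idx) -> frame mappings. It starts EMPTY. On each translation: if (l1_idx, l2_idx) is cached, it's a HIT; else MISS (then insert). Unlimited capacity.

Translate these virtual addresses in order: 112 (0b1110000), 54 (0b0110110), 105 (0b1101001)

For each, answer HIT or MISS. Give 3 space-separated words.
vaddr=112: (3,2) not in TLB -> MISS, insert
vaddr=54: (1,2) not in TLB -> MISS, insert
vaddr=105: (3,1) not in TLB -> MISS, insert

Answer: MISS MISS MISS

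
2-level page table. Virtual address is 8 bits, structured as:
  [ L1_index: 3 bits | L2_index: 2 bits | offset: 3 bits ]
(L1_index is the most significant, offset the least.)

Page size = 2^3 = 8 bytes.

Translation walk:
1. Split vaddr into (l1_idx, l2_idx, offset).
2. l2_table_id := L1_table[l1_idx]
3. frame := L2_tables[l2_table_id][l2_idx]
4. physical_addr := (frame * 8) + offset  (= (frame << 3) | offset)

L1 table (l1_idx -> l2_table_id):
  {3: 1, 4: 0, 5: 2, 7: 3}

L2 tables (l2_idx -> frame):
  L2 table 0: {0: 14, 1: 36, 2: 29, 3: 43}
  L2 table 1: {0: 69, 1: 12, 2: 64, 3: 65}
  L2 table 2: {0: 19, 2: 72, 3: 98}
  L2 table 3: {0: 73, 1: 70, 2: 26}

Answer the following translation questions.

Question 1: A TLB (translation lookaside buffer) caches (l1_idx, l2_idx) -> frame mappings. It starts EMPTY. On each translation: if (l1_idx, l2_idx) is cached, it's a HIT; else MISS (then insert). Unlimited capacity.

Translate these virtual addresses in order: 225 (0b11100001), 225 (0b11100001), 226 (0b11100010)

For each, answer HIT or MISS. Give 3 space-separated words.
Answer: MISS HIT HIT

Derivation:
vaddr=225: (7,0) not in TLB -> MISS, insert
vaddr=225: (7,0) in TLB -> HIT
vaddr=226: (7,0) in TLB -> HIT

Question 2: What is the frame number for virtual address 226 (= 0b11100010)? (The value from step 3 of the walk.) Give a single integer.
Answer: 73

Derivation:
vaddr = 226: l1_idx=7, l2_idx=0
L1[7] = 3; L2[3][0] = 73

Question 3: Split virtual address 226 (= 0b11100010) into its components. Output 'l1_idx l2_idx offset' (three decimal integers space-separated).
Answer: 7 0 2

Derivation:
vaddr = 226 = 0b11100010
  top 3 bits -> l1_idx = 7
  next 2 bits -> l2_idx = 0
  bottom 3 bits -> offset = 2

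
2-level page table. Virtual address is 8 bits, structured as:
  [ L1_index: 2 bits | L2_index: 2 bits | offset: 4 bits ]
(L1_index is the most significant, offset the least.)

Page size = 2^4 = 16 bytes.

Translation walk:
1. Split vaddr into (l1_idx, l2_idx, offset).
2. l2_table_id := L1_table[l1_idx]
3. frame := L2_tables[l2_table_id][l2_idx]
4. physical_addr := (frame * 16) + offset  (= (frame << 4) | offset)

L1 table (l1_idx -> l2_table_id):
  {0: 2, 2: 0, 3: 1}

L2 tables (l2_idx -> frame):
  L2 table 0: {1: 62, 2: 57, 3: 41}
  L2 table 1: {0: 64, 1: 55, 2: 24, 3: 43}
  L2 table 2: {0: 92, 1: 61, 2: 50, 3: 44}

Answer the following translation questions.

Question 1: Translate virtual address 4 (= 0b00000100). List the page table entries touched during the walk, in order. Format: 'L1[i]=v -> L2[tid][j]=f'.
Answer: L1[0]=2 -> L2[2][0]=92

Derivation:
vaddr = 4 = 0b00000100
Split: l1_idx=0, l2_idx=0, offset=4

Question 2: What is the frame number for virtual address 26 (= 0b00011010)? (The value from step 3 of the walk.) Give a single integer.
Answer: 61

Derivation:
vaddr = 26: l1_idx=0, l2_idx=1
L1[0] = 2; L2[2][1] = 61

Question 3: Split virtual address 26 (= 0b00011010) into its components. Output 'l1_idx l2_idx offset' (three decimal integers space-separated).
vaddr = 26 = 0b00011010
  top 2 bits -> l1_idx = 0
  next 2 bits -> l2_idx = 1
  bottom 4 bits -> offset = 10

Answer: 0 1 10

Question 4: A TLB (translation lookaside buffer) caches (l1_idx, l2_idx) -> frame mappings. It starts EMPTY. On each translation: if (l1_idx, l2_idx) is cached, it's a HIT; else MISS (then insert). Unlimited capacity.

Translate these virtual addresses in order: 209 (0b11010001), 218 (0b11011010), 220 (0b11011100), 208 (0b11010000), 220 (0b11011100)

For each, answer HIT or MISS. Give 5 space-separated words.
vaddr=209: (3,1) not in TLB -> MISS, insert
vaddr=218: (3,1) in TLB -> HIT
vaddr=220: (3,1) in TLB -> HIT
vaddr=208: (3,1) in TLB -> HIT
vaddr=220: (3,1) in TLB -> HIT

Answer: MISS HIT HIT HIT HIT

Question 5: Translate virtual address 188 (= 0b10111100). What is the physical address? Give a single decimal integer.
vaddr = 188 = 0b10111100
Split: l1_idx=2, l2_idx=3, offset=12
L1[2] = 0
L2[0][3] = 41
paddr = 41 * 16 + 12 = 668

Answer: 668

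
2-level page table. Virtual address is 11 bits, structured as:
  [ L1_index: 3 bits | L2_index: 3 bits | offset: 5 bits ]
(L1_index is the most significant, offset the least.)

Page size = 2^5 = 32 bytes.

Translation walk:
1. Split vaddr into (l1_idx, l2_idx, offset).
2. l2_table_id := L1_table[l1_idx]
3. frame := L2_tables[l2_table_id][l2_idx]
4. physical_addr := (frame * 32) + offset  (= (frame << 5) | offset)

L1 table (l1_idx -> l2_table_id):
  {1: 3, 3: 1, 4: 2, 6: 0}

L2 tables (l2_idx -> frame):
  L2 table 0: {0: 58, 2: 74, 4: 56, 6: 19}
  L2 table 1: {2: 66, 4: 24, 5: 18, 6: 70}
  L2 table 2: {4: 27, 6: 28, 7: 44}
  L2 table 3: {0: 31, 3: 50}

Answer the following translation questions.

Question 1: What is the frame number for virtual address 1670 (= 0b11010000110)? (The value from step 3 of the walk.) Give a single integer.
Answer: 56

Derivation:
vaddr = 1670: l1_idx=6, l2_idx=4
L1[6] = 0; L2[0][4] = 56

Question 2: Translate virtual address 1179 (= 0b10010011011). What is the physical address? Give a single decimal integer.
vaddr = 1179 = 0b10010011011
Split: l1_idx=4, l2_idx=4, offset=27
L1[4] = 2
L2[2][4] = 27
paddr = 27 * 32 + 27 = 891

Answer: 891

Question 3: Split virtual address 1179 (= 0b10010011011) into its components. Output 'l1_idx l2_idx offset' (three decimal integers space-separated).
Answer: 4 4 27

Derivation:
vaddr = 1179 = 0b10010011011
  top 3 bits -> l1_idx = 4
  next 3 bits -> l2_idx = 4
  bottom 5 bits -> offset = 27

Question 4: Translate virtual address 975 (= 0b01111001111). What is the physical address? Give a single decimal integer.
vaddr = 975 = 0b01111001111
Split: l1_idx=3, l2_idx=6, offset=15
L1[3] = 1
L2[1][6] = 70
paddr = 70 * 32 + 15 = 2255

Answer: 2255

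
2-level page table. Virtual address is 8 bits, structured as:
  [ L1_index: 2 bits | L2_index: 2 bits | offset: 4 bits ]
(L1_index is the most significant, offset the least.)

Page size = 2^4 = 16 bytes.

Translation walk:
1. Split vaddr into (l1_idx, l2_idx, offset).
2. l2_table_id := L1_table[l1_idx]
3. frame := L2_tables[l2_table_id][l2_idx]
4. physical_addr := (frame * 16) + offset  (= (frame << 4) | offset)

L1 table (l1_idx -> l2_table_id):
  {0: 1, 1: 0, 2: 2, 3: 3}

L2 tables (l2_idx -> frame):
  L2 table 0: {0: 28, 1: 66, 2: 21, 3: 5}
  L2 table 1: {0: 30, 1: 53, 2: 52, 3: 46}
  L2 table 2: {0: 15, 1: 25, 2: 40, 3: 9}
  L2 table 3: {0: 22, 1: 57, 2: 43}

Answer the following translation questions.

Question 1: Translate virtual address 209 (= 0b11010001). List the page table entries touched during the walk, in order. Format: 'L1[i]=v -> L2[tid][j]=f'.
vaddr = 209 = 0b11010001
Split: l1_idx=3, l2_idx=1, offset=1

Answer: L1[3]=3 -> L2[3][1]=57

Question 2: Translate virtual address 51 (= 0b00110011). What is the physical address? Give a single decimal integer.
vaddr = 51 = 0b00110011
Split: l1_idx=0, l2_idx=3, offset=3
L1[0] = 1
L2[1][3] = 46
paddr = 46 * 16 + 3 = 739

Answer: 739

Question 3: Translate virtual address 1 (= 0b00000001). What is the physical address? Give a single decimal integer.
vaddr = 1 = 0b00000001
Split: l1_idx=0, l2_idx=0, offset=1
L1[0] = 1
L2[1][0] = 30
paddr = 30 * 16 + 1 = 481

Answer: 481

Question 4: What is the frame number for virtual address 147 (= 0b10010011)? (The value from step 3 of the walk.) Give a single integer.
vaddr = 147: l1_idx=2, l2_idx=1
L1[2] = 2; L2[2][1] = 25

Answer: 25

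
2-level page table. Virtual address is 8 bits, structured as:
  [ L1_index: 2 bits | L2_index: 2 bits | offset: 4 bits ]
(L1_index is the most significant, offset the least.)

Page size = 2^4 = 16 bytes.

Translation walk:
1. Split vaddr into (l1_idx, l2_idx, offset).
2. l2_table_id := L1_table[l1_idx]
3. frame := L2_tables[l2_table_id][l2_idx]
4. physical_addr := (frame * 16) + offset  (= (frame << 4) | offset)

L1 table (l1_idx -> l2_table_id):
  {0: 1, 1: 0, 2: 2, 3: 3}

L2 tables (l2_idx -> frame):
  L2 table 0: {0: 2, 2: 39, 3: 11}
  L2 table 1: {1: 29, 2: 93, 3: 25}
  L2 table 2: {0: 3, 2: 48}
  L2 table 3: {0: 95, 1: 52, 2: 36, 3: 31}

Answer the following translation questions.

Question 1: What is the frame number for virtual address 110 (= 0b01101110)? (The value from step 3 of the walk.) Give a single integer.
vaddr = 110: l1_idx=1, l2_idx=2
L1[1] = 0; L2[0][2] = 39

Answer: 39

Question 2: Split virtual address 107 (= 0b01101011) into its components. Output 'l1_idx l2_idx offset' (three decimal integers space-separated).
vaddr = 107 = 0b01101011
  top 2 bits -> l1_idx = 1
  next 2 bits -> l2_idx = 2
  bottom 4 bits -> offset = 11

Answer: 1 2 11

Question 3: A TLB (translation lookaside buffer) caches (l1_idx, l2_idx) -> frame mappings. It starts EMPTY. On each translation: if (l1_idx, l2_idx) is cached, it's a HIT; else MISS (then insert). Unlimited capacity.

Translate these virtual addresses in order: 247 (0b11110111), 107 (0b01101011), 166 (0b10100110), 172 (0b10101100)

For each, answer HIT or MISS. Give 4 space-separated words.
vaddr=247: (3,3) not in TLB -> MISS, insert
vaddr=107: (1,2) not in TLB -> MISS, insert
vaddr=166: (2,2) not in TLB -> MISS, insert
vaddr=172: (2,2) in TLB -> HIT

Answer: MISS MISS MISS HIT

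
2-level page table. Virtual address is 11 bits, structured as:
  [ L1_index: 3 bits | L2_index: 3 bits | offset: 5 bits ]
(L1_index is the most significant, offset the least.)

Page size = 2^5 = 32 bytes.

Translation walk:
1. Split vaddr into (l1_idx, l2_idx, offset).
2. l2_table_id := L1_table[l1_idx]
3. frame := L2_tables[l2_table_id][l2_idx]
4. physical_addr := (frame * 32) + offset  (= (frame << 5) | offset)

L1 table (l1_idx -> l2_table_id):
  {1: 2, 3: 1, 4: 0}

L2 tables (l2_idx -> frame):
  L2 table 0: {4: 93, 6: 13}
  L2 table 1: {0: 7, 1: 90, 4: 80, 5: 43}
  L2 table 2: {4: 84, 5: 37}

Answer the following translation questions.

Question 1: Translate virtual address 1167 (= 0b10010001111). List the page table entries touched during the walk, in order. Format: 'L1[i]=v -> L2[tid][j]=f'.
Answer: L1[4]=0 -> L2[0][4]=93

Derivation:
vaddr = 1167 = 0b10010001111
Split: l1_idx=4, l2_idx=4, offset=15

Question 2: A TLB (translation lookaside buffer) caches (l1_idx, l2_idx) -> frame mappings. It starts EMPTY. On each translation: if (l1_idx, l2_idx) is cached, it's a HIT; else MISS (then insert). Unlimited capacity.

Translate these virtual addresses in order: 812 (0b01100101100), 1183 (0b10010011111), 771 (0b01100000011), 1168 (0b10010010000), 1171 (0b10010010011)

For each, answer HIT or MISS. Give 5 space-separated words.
Answer: MISS MISS MISS HIT HIT

Derivation:
vaddr=812: (3,1) not in TLB -> MISS, insert
vaddr=1183: (4,4) not in TLB -> MISS, insert
vaddr=771: (3,0) not in TLB -> MISS, insert
vaddr=1168: (4,4) in TLB -> HIT
vaddr=1171: (4,4) in TLB -> HIT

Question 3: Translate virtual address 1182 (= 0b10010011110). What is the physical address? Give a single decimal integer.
vaddr = 1182 = 0b10010011110
Split: l1_idx=4, l2_idx=4, offset=30
L1[4] = 0
L2[0][4] = 93
paddr = 93 * 32 + 30 = 3006

Answer: 3006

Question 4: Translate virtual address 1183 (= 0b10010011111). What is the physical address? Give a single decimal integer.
Answer: 3007

Derivation:
vaddr = 1183 = 0b10010011111
Split: l1_idx=4, l2_idx=4, offset=31
L1[4] = 0
L2[0][4] = 93
paddr = 93 * 32 + 31 = 3007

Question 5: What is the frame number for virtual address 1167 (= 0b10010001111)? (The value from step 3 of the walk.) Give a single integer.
vaddr = 1167: l1_idx=4, l2_idx=4
L1[4] = 0; L2[0][4] = 93

Answer: 93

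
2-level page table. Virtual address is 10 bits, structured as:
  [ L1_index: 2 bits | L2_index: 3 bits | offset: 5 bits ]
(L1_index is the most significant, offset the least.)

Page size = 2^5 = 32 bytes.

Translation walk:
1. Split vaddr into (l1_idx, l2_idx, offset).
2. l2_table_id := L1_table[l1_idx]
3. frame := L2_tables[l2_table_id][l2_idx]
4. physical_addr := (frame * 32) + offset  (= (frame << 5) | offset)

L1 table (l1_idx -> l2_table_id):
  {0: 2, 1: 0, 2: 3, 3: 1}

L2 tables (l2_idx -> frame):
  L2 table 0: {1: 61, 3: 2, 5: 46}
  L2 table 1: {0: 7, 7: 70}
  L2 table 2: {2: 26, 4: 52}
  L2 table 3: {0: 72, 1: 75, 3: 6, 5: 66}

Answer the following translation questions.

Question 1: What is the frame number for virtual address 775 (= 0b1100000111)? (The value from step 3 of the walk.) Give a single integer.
Answer: 7

Derivation:
vaddr = 775: l1_idx=3, l2_idx=0
L1[3] = 1; L2[1][0] = 7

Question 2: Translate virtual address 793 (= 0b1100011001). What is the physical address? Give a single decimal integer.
vaddr = 793 = 0b1100011001
Split: l1_idx=3, l2_idx=0, offset=25
L1[3] = 1
L2[1][0] = 7
paddr = 7 * 32 + 25 = 249

Answer: 249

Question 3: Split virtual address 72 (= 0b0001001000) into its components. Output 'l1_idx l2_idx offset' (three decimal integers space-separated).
Answer: 0 2 8

Derivation:
vaddr = 72 = 0b0001001000
  top 2 bits -> l1_idx = 0
  next 3 bits -> l2_idx = 2
  bottom 5 bits -> offset = 8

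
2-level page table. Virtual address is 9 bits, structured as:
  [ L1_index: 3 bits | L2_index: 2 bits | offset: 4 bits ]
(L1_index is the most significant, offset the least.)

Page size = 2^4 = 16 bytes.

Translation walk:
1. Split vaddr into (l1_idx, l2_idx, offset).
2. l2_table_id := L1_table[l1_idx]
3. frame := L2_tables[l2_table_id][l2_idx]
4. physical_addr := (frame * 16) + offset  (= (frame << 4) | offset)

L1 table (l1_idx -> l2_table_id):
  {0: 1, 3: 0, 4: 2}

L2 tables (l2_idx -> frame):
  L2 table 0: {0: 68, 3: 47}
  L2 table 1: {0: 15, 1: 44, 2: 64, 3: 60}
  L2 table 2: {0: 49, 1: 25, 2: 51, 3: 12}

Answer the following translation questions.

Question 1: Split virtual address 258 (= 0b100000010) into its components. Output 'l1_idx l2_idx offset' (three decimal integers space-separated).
Answer: 4 0 2

Derivation:
vaddr = 258 = 0b100000010
  top 3 bits -> l1_idx = 4
  next 2 bits -> l2_idx = 0
  bottom 4 bits -> offset = 2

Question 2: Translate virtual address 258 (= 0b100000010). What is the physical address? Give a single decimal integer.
vaddr = 258 = 0b100000010
Split: l1_idx=4, l2_idx=0, offset=2
L1[4] = 2
L2[2][0] = 49
paddr = 49 * 16 + 2 = 786

Answer: 786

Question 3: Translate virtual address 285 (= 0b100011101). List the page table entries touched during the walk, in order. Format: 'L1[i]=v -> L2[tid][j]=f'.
vaddr = 285 = 0b100011101
Split: l1_idx=4, l2_idx=1, offset=13

Answer: L1[4]=2 -> L2[2][1]=25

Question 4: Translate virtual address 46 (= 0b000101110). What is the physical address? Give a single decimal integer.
vaddr = 46 = 0b000101110
Split: l1_idx=0, l2_idx=2, offset=14
L1[0] = 1
L2[1][2] = 64
paddr = 64 * 16 + 14 = 1038

Answer: 1038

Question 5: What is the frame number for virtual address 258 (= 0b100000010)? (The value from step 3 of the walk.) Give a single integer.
Answer: 49

Derivation:
vaddr = 258: l1_idx=4, l2_idx=0
L1[4] = 2; L2[2][0] = 49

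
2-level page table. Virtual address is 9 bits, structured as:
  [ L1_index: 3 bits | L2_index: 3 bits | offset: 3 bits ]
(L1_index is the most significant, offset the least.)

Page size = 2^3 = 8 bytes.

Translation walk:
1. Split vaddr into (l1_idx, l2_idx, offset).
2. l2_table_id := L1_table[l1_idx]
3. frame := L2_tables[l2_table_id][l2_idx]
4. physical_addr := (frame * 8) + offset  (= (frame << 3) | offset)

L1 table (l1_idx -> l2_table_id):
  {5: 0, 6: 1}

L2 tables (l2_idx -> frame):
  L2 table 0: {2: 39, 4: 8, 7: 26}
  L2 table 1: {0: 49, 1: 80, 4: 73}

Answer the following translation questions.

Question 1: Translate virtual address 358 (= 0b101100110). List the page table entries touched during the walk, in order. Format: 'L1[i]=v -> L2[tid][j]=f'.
vaddr = 358 = 0b101100110
Split: l1_idx=5, l2_idx=4, offset=6

Answer: L1[5]=0 -> L2[0][4]=8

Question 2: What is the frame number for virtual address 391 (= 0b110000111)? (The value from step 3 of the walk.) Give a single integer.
vaddr = 391: l1_idx=6, l2_idx=0
L1[6] = 1; L2[1][0] = 49

Answer: 49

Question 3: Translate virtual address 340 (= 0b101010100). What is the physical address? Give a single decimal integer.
Answer: 316

Derivation:
vaddr = 340 = 0b101010100
Split: l1_idx=5, l2_idx=2, offset=4
L1[5] = 0
L2[0][2] = 39
paddr = 39 * 8 + 4 = 316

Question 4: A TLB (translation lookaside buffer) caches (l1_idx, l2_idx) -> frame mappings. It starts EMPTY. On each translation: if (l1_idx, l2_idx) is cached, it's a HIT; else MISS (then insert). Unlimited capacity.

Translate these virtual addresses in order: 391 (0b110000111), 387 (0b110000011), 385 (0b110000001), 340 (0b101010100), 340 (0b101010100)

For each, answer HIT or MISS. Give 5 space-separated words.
Answer: MISS HIT HIT MISS HIT

Derivation:
vaddr=391: (6,0) not in TLB -> MISS, insert
vaddr=387: (6,0) in TLB -> HIT
vaddr=385: (6,0) in TLB -> HIT
vaddr=340: (5,2) not in TLB -> MISS, insert
vaddr=340: (5,2) in TLB -> HIT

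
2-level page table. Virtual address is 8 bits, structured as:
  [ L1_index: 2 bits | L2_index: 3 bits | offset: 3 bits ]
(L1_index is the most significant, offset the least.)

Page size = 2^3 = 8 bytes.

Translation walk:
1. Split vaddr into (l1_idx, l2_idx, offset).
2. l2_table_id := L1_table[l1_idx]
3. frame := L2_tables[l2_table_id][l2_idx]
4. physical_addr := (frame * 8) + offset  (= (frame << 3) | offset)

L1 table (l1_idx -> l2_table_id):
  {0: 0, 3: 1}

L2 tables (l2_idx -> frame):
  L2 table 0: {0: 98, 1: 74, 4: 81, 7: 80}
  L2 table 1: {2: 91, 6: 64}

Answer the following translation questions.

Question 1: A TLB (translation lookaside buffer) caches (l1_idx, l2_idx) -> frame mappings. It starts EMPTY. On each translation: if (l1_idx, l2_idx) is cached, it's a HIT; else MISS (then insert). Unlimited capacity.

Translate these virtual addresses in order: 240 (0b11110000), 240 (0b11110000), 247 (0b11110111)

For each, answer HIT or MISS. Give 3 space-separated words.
Answer: MISS HIT HIT

Derivation:
vaddr=240: (3,6) not in TLB -> MISS, insert
vaddr=240: (3,6) in TLB -> HIT
vaddr=247: (3,6) in TLB -> HIT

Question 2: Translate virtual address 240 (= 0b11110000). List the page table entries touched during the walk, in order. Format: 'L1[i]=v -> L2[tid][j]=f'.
vaddr = 240 = 0b11110000
Split: l1_idx=3, l2_idx=6, offset=0

Answer: L1[3]=1 -> L2[1][6]=64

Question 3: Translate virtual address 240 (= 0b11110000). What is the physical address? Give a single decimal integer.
Answer: 512

Derivation:
vaddr = 240 = 0b11110000
Split: l1_idx=3, l2_idx=6, offset=0
L1[3] = 1
L2[1][6] = 64
paddr = 64 * 8 + 0 = 512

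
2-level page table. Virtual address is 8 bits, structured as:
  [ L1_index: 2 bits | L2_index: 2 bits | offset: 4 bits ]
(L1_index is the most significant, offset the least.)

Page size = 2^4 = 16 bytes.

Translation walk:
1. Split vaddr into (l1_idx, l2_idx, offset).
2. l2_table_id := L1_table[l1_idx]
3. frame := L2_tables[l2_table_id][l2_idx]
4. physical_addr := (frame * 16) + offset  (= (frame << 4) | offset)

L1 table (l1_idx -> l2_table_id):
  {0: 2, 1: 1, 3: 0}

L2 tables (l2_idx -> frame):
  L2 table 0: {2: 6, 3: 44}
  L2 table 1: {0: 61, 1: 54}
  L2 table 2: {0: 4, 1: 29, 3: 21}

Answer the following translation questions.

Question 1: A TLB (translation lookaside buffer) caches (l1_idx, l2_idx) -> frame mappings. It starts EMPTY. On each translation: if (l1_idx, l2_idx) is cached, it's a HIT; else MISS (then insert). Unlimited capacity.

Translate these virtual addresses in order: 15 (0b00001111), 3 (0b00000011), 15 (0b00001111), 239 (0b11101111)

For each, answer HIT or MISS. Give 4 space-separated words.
Answer: MISS HIT HIT MISS

Derivation:
vaddr=15: (0,0) not in TLB -> MISS, insert
vaddr=3: (0,0) in TLB -> HIT
vaddr=15: (0,0) in TLB -> HIT
vaddr=239: (3,2) not in TLB -> MISS, insert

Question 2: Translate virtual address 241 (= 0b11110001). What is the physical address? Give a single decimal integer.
Answer: 705

Derivation:
vaddr = 241 = 0b11110001
Split: l1_idx=3, l2_idx=3, offset=1
L1[3] = 0
L2[0][3] = 44
paddr = 44 * 16 + 1 = 705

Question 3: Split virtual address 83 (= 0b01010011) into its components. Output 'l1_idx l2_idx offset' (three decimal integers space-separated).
Answer: 1 1 3

Derivation:
vaddr = 83 = 0b01010011
  top 2 bits -> l1_idx = 1
  next 2 bits -> l2_idx = 1
  bottom 4 bits -> offset = 3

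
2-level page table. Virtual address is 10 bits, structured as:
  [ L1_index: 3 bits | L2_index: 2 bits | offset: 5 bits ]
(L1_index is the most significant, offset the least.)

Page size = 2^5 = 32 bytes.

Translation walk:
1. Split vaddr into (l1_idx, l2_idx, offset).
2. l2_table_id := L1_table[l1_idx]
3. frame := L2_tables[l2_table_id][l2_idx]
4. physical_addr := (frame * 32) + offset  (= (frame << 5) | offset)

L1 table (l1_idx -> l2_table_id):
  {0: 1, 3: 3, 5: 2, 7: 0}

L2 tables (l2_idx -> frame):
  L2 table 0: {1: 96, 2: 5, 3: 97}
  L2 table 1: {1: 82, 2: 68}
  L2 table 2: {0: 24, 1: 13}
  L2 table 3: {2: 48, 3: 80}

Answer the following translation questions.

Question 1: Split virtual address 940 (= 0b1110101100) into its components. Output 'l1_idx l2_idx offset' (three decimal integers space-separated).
vaddr = 940 = 0b1110101100
  top 3 bits -> l1_idx = 7
  next 2 bits -> l2_idx = 1
  bottom 5 bits -> offset = 12

Answer: 7 1 12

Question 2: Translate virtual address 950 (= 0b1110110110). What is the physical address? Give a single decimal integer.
vaddr = 950 = 0b1110110110
Split: l1_idx=7, l2_idx=1, offset=22
L1[7] = 0
L2[0][1] = 96
paddr = 96 * 32 + 22 = 3094

Answer: 3094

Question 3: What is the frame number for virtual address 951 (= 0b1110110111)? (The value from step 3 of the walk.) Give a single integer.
vaddr = 951: l1_idx=7, l2_idx=1
L1[7] = 0; L2[0][1] = 96

Answer: 96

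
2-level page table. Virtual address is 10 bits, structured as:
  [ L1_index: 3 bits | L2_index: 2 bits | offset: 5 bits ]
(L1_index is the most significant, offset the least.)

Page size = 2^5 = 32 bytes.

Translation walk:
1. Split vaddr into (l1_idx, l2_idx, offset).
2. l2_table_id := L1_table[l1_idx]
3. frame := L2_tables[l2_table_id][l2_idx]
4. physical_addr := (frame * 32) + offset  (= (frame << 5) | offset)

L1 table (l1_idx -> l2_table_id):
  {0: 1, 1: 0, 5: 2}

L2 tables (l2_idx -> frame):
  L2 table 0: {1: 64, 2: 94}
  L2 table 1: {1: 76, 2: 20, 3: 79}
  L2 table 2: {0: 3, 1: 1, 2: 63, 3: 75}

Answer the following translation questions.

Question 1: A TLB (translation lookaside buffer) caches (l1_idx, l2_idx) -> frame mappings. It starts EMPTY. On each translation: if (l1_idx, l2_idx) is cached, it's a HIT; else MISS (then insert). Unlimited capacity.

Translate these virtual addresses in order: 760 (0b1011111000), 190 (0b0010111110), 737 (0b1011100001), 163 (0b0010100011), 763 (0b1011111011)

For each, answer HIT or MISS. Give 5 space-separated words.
Answer: MISS MISS HIT HIT HIT

Derivation:
vaddr=760: (5,3) not in TLB -> MISS, insert
vaddr=190: (1,1) not in TLB -> MISS, insert
vaddr=737: (5,3) in TLB -> HIT
vaddr=163: (1,1) in TLB -> HIT
vaddr=763: (5,3) in TLB -> HIT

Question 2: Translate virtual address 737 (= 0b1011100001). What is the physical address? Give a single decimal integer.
vaddr = 737 = 0b1011100001
Split: l1_idx=5, l2_idx=3, offset=1
L1[5] = 2
L2[2][3] = 75
paddr = 75 * 32 + 1 = 2401

Answer: 2401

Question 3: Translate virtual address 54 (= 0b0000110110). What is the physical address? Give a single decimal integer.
Answer: 2454

Derivation:
vaddr = 54 = 0b0000110110
Split: l1_idx=0, l2_idx=1, offset=22
L1[0] = 1
L2[1][1] = 76
paddr = 76 * 32 + 22 = 2454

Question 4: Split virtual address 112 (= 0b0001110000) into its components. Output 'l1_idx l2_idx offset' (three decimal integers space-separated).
Answer: 0 3 16

Derivation:
vaddr = 112 = 0b0001110000
  top 3 bits -> l1_idx = 0
  next 2 bits -> l2_idx = 3
  bottom 5 bits -> offset = 16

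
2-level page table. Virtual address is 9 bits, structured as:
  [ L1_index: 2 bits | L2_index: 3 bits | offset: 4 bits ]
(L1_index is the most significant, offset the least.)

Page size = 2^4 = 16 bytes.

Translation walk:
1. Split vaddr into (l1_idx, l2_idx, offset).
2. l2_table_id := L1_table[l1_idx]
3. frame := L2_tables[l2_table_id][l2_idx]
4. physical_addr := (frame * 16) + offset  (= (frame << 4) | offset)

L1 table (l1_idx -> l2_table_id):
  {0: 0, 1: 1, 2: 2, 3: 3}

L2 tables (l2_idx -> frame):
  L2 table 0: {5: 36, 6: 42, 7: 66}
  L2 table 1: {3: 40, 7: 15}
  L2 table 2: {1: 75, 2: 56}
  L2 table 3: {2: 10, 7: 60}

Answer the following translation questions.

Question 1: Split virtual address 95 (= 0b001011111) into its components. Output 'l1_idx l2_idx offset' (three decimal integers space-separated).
vaddr = 95 = 0b001011111
  top 2 bits -> l1_idx = 0
  next 3 bits -> l2_idx = 5
  bottom 4 bits -> offset = 15

Answer: 0 5 15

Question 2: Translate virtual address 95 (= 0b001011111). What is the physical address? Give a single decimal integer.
Answer: 591

Derivation:
vaddr = 95 = 0b001011111
Split: l1_idx=0, l2_idx=5, offset=15
L1[0] = 0
L2[0][5] = 36
paddr = 36 * 16 + 15 = 591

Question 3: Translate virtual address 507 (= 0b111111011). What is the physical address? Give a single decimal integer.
vaddr = 507 = 0b111111011
Split: l1_idx=3, l2_idx=7, offset=11
L1[3] = 3
L2[3][7] = 60
paddr = 60 * 16 + 11 = 971

Answer: 971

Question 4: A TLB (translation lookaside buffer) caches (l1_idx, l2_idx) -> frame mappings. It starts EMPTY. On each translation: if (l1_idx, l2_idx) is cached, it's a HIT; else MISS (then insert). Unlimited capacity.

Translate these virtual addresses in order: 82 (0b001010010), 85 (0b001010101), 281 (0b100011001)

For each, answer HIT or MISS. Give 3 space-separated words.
Answer: MISS HIT MISS

Derivation:
vaddr=82: (0,5) not in TLB -> MISS, insert
vaddr=85: (0,5) in TLB -> HIT
vaddr=281: (2,1) not in TLB -> MISS, insert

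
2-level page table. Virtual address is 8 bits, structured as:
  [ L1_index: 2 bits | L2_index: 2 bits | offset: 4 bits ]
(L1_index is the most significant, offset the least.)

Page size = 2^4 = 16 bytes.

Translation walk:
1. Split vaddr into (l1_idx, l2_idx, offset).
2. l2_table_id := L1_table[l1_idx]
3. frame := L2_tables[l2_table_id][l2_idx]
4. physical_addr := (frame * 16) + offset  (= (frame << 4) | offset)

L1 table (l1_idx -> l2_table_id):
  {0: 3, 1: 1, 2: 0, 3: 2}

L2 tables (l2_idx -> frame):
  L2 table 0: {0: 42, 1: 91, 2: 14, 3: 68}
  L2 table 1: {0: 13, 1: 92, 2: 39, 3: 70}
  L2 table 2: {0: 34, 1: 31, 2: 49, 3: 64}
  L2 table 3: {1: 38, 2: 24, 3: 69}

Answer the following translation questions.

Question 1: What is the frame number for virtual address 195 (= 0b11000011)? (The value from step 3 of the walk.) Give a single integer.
Answer: 34

Derivation:
vaddr = 195: l1_idx=3, l2_idx=0
L1[3] = 2; L2[2][0] = 34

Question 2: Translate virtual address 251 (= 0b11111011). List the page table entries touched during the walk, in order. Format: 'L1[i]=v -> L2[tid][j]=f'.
Answer: L1[3]=2 -> L2[2][3]=64

Derivation:
vaddr = 251 = 0b11111011
Split: l1_idx=3, l2_idx=3, offset=11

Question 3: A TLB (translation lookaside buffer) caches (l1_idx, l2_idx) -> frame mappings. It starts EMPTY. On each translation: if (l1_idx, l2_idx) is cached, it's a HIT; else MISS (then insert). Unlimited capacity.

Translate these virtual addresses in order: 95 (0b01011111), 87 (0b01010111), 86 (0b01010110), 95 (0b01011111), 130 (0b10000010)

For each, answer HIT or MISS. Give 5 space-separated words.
Answer: MISS HIT HIT HIT MISS

Derivation:
vaddr=95: (1,1) not in TLB -> MISS, insert
vaddr=87: (1,1) in TLB -> HIT
vaddr=86: (1,1) in TLB -> HIT
vaddr=95: (1,1) in TLB -> HIT
vaddr=130: (2,0) not in TLB -> MISS, insert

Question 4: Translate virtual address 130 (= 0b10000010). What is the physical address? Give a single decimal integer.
vaddr = 130 = 0b10000010
Split: l1_idx=2, l2_idx=0, offset=2
L1[2] = 0
L2[0][0] = 42
paddr = 42 * 16 + 2 = 674

Answer: 674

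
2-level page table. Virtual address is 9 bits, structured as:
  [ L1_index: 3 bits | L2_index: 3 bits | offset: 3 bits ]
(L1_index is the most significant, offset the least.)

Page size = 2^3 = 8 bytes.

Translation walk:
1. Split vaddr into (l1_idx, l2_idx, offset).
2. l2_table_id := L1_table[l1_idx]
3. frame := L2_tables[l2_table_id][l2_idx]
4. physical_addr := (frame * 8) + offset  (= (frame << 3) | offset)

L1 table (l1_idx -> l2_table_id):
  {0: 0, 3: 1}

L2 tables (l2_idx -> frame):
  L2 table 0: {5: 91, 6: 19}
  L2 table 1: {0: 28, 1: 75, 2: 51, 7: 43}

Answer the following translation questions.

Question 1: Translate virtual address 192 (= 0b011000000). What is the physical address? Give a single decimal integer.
Answer: 224

Derivation:
vaddr = 192 = 0b011000000
Split: l1_idx=3, l2_idx=0, offset=0
L1[3] = 1
L2[1][0] = 28
paddr = 28 * 8 + 0 = 224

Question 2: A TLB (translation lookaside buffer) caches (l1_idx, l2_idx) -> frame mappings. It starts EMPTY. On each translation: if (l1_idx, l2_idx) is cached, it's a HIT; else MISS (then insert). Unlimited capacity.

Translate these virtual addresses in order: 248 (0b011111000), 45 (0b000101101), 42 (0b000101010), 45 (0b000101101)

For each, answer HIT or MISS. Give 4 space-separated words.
Answer: MISS MISS HIT HIT

Derivation:
vaddr=248: (3,7) not in TLB -> MISS, insert
vaddr=45: (0,5) not in TLB -> MISS, insert
vaddr=42: (0,5) in TLB -> HIT
vaddr=45: (0,5) in TLB -> HIT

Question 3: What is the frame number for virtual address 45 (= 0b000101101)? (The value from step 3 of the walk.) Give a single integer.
Answer: 91

Derivation:
vaddr = 45: l1_idx=0, l2_idx=5
L1[0] = 0; L2[0][5] = 91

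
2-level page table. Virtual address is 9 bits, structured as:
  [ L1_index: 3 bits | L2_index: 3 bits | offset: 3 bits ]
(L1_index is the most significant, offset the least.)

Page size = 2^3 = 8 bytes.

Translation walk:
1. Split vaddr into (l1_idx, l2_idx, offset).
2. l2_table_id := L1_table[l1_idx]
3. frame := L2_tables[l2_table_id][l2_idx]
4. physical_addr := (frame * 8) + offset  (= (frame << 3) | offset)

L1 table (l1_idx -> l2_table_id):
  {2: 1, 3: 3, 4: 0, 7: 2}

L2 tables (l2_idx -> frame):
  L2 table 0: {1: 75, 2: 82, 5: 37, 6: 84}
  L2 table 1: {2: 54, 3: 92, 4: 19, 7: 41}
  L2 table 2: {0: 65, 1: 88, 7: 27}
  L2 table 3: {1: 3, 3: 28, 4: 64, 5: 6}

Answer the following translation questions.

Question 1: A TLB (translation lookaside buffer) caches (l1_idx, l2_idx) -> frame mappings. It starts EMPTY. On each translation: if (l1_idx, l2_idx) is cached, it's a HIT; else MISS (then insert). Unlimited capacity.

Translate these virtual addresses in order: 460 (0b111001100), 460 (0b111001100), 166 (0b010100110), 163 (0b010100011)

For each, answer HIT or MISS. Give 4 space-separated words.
vaddr=460: (7,1) not in TLB -> MISS, insert
vaddr=460: (7,1) in TLB -> HIT
vaddr=166: (2,4) not in TLB -> MISS, insert
vaddr=163: (2,4) in TLB -> HIT

Answer: MISS HIT MISS HIT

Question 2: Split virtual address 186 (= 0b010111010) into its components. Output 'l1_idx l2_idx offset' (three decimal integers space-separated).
vaddr = 186 = 0b010111010
  top 3 bits -> l1_idx = 2
  next 3 bits -> l2_idx = 7
  bottom 3 bits -> offset = 2

Answer: 2 7 2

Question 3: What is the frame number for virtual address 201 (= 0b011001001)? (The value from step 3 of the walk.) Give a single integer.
Answer: 3

Derivation:
vaddr = 201: l1_idx=3, l2_idx=1
L1[3] = 3; L2[3][1] = 3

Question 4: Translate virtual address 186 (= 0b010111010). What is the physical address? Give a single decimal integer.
vaddr = 186 = 0b010111010
Split: l1_idx=2, l2_idx=7, offset=2
L1[2] = 1
L2[1][7] = 41
paddr = 41 * 8 + 2 = 330

Answer: 330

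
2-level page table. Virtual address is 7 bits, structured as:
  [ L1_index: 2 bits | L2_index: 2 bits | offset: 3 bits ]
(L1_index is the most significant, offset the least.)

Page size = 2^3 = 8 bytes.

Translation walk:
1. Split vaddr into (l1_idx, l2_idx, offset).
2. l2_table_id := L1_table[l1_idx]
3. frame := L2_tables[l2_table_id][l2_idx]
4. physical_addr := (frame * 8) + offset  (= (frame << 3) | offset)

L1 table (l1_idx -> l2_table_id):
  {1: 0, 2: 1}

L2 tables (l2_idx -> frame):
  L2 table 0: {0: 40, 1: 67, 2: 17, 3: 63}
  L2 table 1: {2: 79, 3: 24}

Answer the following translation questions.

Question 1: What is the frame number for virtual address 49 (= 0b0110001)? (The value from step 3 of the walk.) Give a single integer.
Answer: 17

Derivation:
vaddr = 49: l1_idx=1, l2_idx=2
L1[1] = 0; L2[0][2] = 17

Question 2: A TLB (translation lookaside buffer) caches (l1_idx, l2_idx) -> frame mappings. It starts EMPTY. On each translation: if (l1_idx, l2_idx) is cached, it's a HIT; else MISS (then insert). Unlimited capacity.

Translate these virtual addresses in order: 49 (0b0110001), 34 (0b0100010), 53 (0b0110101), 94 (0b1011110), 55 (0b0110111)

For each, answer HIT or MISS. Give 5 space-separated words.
vaddr=49: (1,2) not in TLB -> MISS, insert
vaddr=34: (1,0) not in TLB -> MISS, insert
vaddr=53: (1,2) in TLB -> HIT
vaddr=94: (2,3) not in TLB -> MISS, insert
vaddr=55: (1,2) in TLB -> HIT

Answer: MISS MISS HIT MISS HIT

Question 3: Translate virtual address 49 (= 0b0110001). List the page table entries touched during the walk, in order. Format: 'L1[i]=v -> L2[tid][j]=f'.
Answer: L1[1]=0 -> L2[0][2]=17

Derivation:
vaddr = 49 = 0b0110001
Split: l1_idx=1, l2_idx=2, offset=1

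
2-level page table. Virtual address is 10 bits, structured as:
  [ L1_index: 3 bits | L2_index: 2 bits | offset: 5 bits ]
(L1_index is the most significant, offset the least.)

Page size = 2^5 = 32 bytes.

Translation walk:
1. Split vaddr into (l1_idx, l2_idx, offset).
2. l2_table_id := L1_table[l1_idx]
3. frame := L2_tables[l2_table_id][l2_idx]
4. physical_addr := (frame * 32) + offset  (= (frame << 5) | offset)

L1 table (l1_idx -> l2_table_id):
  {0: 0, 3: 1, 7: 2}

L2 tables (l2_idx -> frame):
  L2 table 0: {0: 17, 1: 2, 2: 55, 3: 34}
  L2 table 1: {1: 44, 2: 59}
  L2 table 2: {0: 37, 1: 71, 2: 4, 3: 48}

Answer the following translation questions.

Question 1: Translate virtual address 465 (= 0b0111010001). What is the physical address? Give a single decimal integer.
vaddr = 465 = 0b0111010001
Split: l1_idx=3, l2_idx=2, offset=17
L1[3] = 1
L2[1][2] = 59
paddr = 59 * 32 + 17 = 1905

Answer: 1905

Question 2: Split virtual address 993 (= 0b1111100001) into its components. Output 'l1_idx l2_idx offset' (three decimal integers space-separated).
Answer: 7 3 1

Derivation:
vaddr = 993 = 0b1111100001
  top 3 bits -> l1_idx = 7
  next 2 bits -> l2_idx = 3
  bottom 5 bits -> offset = 1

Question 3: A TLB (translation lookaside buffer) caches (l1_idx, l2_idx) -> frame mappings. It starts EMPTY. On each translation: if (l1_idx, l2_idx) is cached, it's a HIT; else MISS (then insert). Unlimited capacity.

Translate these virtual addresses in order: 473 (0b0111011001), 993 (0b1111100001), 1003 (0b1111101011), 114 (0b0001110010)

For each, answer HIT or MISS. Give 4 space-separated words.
vaddr=473: (3,2) not in TLB -> MISS, insert
vaddr=993: (7,3) not in TLB -> MISS, insert
vaddr=1003: (7,3) in TLB -> HIT
vaddr=114: (0,3) not in TLB -> MISS, insert

Answer: MISS MISS HIT MISS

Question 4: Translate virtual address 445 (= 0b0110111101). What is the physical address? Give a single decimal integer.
Answer: 1437

Derivation:
vaddr = 445 = 0b0110111101
Split: l1_idx=3, l2_idx=1, offset=29
L1[3] = 1
L2[1][1] = 44
paddr = 44 * 32 + 29 = 1437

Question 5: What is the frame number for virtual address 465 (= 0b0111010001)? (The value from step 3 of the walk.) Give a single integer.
Answer: 59

Derivation:
vaddr = 465: l1_idx=3, l2_idx=2
L1[3] = 1; L2[1][2] = 59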